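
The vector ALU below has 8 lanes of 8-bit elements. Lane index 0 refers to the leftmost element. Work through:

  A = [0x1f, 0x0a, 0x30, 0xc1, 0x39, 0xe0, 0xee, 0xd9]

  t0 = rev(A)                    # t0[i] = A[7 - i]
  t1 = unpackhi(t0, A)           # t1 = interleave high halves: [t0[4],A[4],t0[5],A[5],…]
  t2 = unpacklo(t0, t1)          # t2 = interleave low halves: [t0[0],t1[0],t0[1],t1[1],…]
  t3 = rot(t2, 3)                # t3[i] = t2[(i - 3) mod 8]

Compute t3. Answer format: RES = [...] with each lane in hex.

→ t0 |d9|ee|e0|39|c1|30|0a|1f|
→ t1 |c1|39|30|e0|0a|ee|1f|d9|
→ t2 |d9|c1|ee|39|e0|30|39|e0|
→ t3 |30|39|e0|d9|c1|ee|39|e0|

RES = [ 0x30  0x39  0xe0  0xd9  0xc1  0xee  0x39  0xe0 ]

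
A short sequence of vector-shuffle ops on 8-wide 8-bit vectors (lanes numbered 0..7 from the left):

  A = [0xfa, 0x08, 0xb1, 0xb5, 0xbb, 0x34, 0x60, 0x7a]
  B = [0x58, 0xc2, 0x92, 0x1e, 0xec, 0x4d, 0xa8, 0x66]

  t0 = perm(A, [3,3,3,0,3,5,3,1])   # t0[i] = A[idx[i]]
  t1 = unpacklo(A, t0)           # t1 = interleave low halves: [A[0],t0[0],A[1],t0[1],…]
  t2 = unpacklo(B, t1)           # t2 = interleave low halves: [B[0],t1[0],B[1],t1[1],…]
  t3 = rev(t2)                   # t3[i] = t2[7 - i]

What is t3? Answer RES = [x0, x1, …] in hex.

RES = [0xb5, 0x1e, 0x08, 0x92, 0xb5, 0xc2, 0xfa, 0x58]

  t0: b5 b5 b5 fa b5 34 b5 08
  t1: fa b5 08 b5 b1 b5 b5 fa
  t2: 58 fa c2 b5 92 08 1e b5
  t3: b5 1e 08 92 b5 c2 fa 58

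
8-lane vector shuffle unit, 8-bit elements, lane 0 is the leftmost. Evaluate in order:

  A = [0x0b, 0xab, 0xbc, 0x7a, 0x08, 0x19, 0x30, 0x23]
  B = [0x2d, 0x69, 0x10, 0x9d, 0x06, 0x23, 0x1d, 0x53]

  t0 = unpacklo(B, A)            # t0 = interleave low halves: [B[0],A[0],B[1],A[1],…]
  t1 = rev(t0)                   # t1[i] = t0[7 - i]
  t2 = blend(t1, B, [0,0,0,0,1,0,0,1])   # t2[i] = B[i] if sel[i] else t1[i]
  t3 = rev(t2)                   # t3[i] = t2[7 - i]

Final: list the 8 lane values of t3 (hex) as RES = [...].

RES = [0x53, 0x0b, 0x69, 0x06, 0x10, 0xbc, 0x9d, 0x7a]

t0 = [0x2d, 0x0b, 0x69, 0xab, 0x10, 0xbc, 0x9d, 0x7a]
t1 = [0x7a, 0x9d, 0xbc, 0x10, 0xab, 0x69, 0x0b, 0x2d]
t2 = [0x7a, 0x9d, 0xbc, 0x10, 0x06, 0x69, 0x0b, 0x53]
t3 = [0x53, 0x0b, 0x69, 0x06, 0x10, 0xbc, 0x9d, 0x7a]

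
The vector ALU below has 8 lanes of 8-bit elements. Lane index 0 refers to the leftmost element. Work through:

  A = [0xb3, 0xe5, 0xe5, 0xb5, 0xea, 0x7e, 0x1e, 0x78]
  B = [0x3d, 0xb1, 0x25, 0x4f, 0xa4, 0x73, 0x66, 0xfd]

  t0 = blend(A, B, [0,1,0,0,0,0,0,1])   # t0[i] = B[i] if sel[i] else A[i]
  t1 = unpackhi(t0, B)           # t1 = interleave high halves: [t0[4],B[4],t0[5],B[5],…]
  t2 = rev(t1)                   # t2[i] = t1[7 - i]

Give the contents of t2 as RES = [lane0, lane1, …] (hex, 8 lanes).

RES = [0xfd, 0xfd, 0x66, 0x1e, 0x73, 0x7e, 0xa4, 0xea]

t0 = [0xb3, 0xb1, 0xe5, 0xb5, 0xea, 0x7e, 0x1e, 0xfd]
t1 = [0xea, 0xa4, 0x7e, 0x73, 0x1e, 0x66, 0xfd, 0xfd]
t2 = [0xfd, 0xfd, 0x66, 0x1e, 0x73, 0x7e, 0xa4, 0xea]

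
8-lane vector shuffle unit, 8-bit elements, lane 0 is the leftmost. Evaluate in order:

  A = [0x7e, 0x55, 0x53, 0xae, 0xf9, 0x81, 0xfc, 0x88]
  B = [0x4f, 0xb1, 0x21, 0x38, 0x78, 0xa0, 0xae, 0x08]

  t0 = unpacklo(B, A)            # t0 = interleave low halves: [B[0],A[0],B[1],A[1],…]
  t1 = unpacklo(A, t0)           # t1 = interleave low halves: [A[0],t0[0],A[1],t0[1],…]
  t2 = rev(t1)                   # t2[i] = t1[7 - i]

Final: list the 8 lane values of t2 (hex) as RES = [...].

RES = [0x55, 0xae, 0xb1, 0x53, 0x7e, 0x55, 0x4f, 0x7e]

  t0: 4f 7e b1 55 21 53 38 ae
  t1: 7e 4f 55 7e 53 b1 ae 55
  t2: 55 ae b1 53 7e 55 4f 7e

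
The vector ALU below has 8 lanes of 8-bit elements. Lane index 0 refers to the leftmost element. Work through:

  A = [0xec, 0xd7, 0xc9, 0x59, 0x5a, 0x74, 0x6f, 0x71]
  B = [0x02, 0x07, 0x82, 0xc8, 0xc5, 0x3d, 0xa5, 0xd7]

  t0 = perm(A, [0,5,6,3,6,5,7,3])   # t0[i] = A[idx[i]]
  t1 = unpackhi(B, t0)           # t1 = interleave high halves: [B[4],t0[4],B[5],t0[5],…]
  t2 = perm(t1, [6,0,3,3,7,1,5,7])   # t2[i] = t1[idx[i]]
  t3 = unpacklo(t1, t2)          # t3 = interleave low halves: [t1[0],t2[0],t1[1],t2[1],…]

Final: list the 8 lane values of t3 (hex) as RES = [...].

RES = [0xc5, 0xd7, 0x6f, 0xc5, 0x3d, 0x74, 0x74, 0x74]

t0 = [0xec, 0x74, 0x6f, 0x59, 0x6f, 0x74, 0x71, 0x59]
t1 = [0xc5, 0x6f, 0x3d, 0x74, 0xa5, 0x71, 0xd7, 0x59]
t2 = [0xd7, 0xc5, 0x74, 0x74, 0x59, 0x6f, 0x71, 0x59]
t3 = [0xc5, 0xd7, 0x6f, 0xc5, 0x3d, 0x74, 0x74, 0x74]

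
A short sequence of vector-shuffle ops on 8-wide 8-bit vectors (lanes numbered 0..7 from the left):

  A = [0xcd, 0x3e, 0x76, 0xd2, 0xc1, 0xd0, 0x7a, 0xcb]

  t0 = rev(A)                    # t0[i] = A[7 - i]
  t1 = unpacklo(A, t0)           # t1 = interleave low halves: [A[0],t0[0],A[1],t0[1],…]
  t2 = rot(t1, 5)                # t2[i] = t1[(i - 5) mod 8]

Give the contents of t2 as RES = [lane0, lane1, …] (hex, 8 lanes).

RES = [ 0x7a  0x76  0xd0  0xd2  0xc1  0xcd  0xcb  0x3e ]

t0 = [0xcb, 0x7a, 0xd0, 0xc1, 0xd2, 0x76, 0x3e, 0xcd]
t1 = [0xcd, 0xcb, 0x3e, 0x7a, 0x76, 0xd0, 0xd2, 0xc1]
t2 = [0x7a, 0x76, 0xd0, 0xd2, 0xc1, 0xcd, 0xcb, 0x3e]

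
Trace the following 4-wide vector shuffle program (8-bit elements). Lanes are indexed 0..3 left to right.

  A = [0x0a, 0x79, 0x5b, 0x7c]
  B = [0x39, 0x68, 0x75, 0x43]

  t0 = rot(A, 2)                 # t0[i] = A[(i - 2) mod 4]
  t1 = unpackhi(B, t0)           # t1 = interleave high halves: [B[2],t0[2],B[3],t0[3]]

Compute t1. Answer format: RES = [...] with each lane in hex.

RES = [0x75, 0x0a, 0x43, 0x79]

  t0: 5b 7c 0a 79
  t1: 75 0a 43 79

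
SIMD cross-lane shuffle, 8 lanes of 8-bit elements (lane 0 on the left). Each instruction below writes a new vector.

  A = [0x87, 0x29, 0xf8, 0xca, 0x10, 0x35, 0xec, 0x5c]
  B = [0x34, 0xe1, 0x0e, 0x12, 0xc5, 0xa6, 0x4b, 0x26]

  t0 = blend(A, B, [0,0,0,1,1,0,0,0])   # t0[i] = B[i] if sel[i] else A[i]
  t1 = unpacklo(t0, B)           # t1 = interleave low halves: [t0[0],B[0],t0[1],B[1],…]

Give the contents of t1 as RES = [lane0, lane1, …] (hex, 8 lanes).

RES = [0x87, 0x34, 0x29, 0xe1, 0xf8, 0x0e, 0x12, 0x12]

→ t0 |87|29|f8|12|c5|35|ec|5c|
→ t1 |87|34|29|e1|f8|0e|12|12|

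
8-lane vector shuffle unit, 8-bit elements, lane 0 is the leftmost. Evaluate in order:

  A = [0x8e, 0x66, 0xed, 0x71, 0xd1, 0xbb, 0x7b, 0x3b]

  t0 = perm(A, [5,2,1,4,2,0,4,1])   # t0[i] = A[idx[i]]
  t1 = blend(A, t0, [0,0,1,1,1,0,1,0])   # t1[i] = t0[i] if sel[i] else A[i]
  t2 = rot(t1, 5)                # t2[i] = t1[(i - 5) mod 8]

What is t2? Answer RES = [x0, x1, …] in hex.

t0 = [0xbb, 0xed, 0x66, 0xd1, 0xed, 0x8e, 0xd1, 0x66]
t1 = [0x8e, 0x66, 0x66, 0xd1, 0xed, 0xbb, 0xd1, 0x3b]
t2 = [0xd1, 0xed, 0xbb, 0xd1, 0x3b, 0x8e, 0x66, 0x66]

RES = [0xd1, 0xed, 0xbb, 0xd1, 0x3b, 0x8e, 0x66, 0x66]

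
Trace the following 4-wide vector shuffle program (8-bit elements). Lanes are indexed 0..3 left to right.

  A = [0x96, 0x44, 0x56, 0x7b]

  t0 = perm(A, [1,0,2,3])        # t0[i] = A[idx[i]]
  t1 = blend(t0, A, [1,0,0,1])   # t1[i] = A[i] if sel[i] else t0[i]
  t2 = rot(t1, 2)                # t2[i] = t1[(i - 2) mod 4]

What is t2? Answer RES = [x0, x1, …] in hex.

→ t0 |44|96|56|7b|
→ t1 |96|96|56|7b|
→ t2 |56|7b|96|96|

RES = [ 0x56  0x7b  0x96  0x96 ]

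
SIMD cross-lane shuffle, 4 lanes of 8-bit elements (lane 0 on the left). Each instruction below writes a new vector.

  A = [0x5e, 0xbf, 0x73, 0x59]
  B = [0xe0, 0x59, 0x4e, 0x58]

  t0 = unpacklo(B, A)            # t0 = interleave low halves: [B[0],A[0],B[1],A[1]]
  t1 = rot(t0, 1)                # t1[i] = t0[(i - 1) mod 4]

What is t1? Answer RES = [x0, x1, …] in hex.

RES = [ 0xbf  0xe0  0x5e  0x59 ]

t0 = [0xe0, 0x5e, 0x59, 0xbf]
t1 = [0xbf, 0xe0, 0x5e, 0x59]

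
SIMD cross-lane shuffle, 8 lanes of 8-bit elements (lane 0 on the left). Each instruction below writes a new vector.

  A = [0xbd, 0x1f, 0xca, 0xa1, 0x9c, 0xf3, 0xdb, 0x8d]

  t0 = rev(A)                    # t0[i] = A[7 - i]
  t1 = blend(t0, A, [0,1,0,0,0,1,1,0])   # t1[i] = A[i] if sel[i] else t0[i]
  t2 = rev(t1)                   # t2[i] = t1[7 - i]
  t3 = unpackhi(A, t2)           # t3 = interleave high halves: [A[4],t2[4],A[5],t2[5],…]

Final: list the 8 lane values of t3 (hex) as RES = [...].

t0 = [0x8d, 0xdb, 0xf3, 0x9c, 0xa1, 0xca, 0x1f, 0xbd]
t1 = [0x8d, 0x1f, 0xf3, 0x9c, 0xa1, 0xf3, 0xdb, 0xbd]
t2 = [0xbd, 0xdb, 0xf3, 0xa1, 0x9c, 0xf3, 0x1f, 0x8d]
t3 = [0x9c, 0x9c, 0xf3, 0xf3, 0xdb, 0x1f, 0x8d, 0x8d]

RES = [ 0x9c  0x9c  0xf3  0xf3  0xdb  0x1f  0x8d  0x8d ]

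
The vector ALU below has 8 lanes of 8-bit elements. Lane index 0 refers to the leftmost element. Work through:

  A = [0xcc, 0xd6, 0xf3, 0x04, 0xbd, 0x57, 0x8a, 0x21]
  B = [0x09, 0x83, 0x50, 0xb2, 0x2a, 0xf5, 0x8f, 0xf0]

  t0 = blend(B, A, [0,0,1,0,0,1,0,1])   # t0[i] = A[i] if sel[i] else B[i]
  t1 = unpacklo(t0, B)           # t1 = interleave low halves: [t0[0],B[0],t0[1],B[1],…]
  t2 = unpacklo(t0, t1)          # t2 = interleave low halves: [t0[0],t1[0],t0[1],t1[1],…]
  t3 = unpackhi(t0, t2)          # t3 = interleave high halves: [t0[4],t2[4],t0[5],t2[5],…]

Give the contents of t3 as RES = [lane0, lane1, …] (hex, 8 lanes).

RES = [ 0x2a  0xf3  0x57  0x83  0x8f  0xb2  0x21  0x83 ]

t0 = [0x09, 0x83, 0xf3, 0xb2, 0x2a, 0x57, 0x8f, 0x21]
t1 = [0x09, 0x09, 0x83, 0x83, 0xf3, 0x50, 0xb2, 0xb2]
t2 = [0x09, 0x09, 0x83, 0x09, 0xf3, 0x83, 0xb2, 0x83]
t3 = [0x2a, 0xf3, 0x57, 0x83, 0x8f, 0xb2, 0x21, 0x83]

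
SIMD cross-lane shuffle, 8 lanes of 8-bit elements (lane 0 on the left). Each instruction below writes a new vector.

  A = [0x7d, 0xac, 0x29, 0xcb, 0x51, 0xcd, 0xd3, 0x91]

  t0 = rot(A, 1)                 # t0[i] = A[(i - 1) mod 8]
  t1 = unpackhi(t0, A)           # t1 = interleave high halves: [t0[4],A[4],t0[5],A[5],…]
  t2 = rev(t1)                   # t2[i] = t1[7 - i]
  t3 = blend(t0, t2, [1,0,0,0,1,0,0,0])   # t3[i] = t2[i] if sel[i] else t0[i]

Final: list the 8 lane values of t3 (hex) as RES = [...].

t0 = [0x91, 0x7d, 0xac, 0x29, 0xcb, 0x51, 0xcd, 0xd3]
t1 = [0xcb, 0x51, 0x51, 0xcd, 0xcd, 0xd3, 0xd3, 0x91]
t2 = [0x91, 0xd3, 0xd3, 0xcd, 0xcd, 0x51, 0x51, 0xcb]
t3 = [0x91, 0x7d, 0xac, 0x29, 0xcd, 0x51, 0xcd, 0xd3]

RES = [0x91, 0x7d, 0xac, 0x29, 0xcd, 0x51, 0xcd, 0xd3]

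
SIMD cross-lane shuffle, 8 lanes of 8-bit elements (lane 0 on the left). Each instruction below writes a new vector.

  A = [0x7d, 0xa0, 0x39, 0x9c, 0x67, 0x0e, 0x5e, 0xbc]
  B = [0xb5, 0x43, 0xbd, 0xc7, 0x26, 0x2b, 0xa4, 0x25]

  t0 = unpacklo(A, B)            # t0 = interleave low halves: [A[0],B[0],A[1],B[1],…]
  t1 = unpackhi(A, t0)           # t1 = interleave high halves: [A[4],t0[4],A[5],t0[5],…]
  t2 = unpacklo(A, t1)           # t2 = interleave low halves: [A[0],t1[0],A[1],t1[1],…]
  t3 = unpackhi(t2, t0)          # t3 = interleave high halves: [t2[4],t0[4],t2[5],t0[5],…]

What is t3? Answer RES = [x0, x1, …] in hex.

RES = [ 0x39  0x39  0x0e  0xbd  0x9c  0x9c  0xbd  0xc7 ]

t0 = [0x7d, 0xb5, 0xa0, 0x43, 0x39, 0xbd, 0x9c, 0xc7]
t1 = [0x67, 0x39, 0x0e, 0xbd, 0x5e, 0x9c, 0xbc, 0xc7]
t2 = [0x7d, 0x67, 0xa0, 0x39, 0x39, 0x0e, 0x9c, 0xbd]
t3 = [0x39, 0x39, 0x0e, 0xbd, 0x9c, 0x9c, 0xbd, 0xc7]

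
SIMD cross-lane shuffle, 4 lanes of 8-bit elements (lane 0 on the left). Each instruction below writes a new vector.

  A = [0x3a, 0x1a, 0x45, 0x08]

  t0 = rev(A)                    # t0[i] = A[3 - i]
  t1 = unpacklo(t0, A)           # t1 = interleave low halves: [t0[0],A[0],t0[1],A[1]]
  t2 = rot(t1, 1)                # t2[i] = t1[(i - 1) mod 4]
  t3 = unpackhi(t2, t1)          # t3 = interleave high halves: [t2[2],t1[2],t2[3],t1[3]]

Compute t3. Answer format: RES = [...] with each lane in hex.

  t0: 08 45 1a 3a
  t1: 08 3a 45 1a
  t2: 1a 08 3a 45
  t3: 3a 45 45 1a

RES = [0x3a, 0x45, 0x45, 0x1a]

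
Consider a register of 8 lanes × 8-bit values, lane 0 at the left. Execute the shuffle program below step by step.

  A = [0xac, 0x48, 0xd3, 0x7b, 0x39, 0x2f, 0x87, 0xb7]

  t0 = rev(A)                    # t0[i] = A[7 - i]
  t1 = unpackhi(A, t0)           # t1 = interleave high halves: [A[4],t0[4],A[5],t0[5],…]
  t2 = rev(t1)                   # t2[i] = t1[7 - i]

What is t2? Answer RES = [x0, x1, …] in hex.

→ t0 |b7|87|2f|39|7b|d3|48|ac|
→ t1 |39|7b|2f|d3|87|48|b7|ac|
→ t2 |ac|b7|48|87|d3|2f|7b|39|

RES = [0xac, 0xb7, 0x48, 0x87, 0xd3, 0x2f, 0x7b, 0x39]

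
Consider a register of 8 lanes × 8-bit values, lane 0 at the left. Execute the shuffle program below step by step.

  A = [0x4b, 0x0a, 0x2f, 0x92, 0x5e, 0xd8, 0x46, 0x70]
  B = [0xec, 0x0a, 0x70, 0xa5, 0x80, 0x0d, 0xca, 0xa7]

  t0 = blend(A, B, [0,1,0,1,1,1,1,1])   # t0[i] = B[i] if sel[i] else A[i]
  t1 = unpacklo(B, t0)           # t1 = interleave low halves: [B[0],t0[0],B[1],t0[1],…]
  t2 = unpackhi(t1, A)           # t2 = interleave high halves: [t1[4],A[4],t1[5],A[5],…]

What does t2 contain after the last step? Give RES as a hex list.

RES = [0x70, 0x5e, 0x2f, 0xd8, 0xa5, 0x46, 0xa5, 0x70]

→ t0 |4b|0a|2f|a5|80|0d|ca|a7|
→ t1 |ec|4b|0a|0a|70|2f|a5|a5|
→ t2 |70|5e|2f|d8|a5|46|a5|70|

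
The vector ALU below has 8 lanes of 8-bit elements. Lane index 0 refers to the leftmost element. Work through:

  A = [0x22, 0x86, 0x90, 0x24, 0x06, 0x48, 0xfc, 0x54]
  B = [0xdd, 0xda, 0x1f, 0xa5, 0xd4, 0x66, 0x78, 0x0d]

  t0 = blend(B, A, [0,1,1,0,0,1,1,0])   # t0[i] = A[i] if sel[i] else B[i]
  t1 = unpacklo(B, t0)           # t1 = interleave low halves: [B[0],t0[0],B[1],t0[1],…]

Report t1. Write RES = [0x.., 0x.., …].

RES = [ 0xdd  0xdd  0xda  0x86  0x1f  0x90  0xa5  0xa5 ]

  t0: dd 86 90 a5 d4 48 fc 0d
  t1: dd dd da 86 1f 90 a5 a5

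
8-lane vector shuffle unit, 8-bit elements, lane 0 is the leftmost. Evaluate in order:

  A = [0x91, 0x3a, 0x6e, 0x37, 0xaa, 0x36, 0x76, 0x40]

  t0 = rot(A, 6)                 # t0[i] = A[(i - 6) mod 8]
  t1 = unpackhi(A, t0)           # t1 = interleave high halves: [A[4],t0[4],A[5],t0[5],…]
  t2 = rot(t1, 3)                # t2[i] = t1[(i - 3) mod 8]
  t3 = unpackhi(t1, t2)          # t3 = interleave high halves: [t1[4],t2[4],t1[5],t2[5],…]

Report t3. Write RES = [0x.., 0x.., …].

→ t0 |6e|37|aa|36|76|40|91|3a|
→ t1 |aa|76|36|40|76|91|40|3a|
→ t2 |91|40|3a|aa|76|36|40|76|
→ t3 |76|76|91|36|40|40|3a|76|

RES = [ 0x76  0x76  0x91  0x36  0x40  0x40  0x3a  0x76 ]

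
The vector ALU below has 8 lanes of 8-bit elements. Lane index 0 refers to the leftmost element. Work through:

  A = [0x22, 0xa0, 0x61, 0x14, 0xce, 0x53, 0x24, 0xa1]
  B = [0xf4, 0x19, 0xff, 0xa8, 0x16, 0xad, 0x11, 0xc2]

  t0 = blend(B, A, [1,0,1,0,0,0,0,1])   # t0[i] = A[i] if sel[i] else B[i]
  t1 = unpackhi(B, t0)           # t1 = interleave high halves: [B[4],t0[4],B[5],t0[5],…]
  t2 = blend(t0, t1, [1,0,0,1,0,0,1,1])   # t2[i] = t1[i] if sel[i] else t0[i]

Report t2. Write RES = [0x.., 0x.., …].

RES = [ 0x16  0x19  0x61  0xad  0x16  0xad  0xc2  0xa1 ]

→ t0 |22|19|61|a8|16|ad|11|a1|
→ t1 |16|16|ad|ad|11|11|c2|a1|
→ t2 |16|19|61|ad|16|ad|c2|a1|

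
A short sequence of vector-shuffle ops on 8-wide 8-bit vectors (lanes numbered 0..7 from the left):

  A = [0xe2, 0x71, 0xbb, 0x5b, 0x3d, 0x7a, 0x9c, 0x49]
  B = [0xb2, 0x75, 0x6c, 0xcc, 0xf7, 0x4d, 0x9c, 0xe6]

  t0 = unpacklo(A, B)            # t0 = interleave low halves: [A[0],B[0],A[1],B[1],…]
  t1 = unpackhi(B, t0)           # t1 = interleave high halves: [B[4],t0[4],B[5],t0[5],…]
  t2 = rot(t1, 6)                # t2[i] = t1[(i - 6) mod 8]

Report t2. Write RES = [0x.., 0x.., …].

→ t0 |e2|b2|71|75|bb|6c|5b|cc|
→ t1 |f7|bb|4d|6c|9c|5b|e6|cc|
→ t2 |4d|6c|9c|5b|e6|cc|f7|bb|

RES = [0x4d, 0x6c, 0x9c, 0x5b, 0xe6, 0xcc, 0xf7, 0xbb]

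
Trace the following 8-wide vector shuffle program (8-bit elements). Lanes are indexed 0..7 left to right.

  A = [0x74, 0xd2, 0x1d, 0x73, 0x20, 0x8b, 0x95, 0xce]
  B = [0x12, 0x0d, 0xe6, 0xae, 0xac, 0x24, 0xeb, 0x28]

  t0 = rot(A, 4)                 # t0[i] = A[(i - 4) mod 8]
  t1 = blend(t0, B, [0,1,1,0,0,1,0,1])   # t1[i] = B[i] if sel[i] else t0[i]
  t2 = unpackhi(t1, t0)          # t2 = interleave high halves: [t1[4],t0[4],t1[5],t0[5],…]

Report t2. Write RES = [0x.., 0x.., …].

  t0: 20 8b 95 ce 74 d2 1d 73
  t1: 20 0d e6 ce 74 24 1d 28
  t2: 74 74 24 d2 1d 1d 28 73

RES = [0x74, 0x74, 0x24, 0xd2, 0x1d, 0x1d, 0x28, 0x73]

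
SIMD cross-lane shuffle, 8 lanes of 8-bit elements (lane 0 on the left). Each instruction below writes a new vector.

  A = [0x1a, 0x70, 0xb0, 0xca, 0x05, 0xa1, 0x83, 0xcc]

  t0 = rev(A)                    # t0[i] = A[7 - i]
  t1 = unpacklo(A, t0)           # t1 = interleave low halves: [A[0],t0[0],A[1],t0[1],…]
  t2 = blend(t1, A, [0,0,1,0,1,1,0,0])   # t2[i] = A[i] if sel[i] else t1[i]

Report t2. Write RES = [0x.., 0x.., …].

RES = [ 0x1a  0xcc  0xb0  0x83  0x05  0xa1  0xca  0x05 ]

→ t0 |cc|83|a1|05|ca|b0|70|1a|
→ t1 |1a|cc|70|83|b0|a1|ca|05|
→ t2 |1a|cc|b0|83|05|a1|ca|05|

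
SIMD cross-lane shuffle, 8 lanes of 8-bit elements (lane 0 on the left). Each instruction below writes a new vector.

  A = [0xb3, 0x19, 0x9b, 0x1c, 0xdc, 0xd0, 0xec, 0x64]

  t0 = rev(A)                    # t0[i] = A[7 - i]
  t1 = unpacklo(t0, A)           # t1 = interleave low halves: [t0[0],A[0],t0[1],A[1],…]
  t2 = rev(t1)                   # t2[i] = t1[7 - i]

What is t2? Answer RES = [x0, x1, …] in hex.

RES = [0x1c, 0xdc, 0x9b, 0xd0, 0x19, 0xec, 0xb3, 0x64]

  t0: 64 ec d0 dc 1c 9b 19 b3
  t1: 64 b3 ec 19 d0 9b dc 1c
  t2: 1c dc 9b d0 19 ec b3 64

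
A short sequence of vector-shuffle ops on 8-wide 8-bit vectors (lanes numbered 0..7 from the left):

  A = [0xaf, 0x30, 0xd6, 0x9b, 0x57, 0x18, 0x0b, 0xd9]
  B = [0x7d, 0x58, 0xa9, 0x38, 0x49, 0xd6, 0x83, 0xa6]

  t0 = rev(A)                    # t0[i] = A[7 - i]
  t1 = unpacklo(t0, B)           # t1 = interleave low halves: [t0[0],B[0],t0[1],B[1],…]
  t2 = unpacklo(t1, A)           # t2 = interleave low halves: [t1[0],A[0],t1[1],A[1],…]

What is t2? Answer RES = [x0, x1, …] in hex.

RES = [ 0xd9  0xaf  0x7d  0x30  0x0b  0xd6  0x58  0x9b ]

t0 = [0xd9, 0x0b, 0x18, 0x57, 0x9b, 0xd6, 0x30, 0xaf]
t1 = [0xd9, 0x7d, 0x0b, 0x58, 0x18, 0xa9, 0x57, 0x38]
t2 = [0xd9, 0xaf, 0x7d, 0x30, 0x0b, 0xd6, 0x58, 0x9b]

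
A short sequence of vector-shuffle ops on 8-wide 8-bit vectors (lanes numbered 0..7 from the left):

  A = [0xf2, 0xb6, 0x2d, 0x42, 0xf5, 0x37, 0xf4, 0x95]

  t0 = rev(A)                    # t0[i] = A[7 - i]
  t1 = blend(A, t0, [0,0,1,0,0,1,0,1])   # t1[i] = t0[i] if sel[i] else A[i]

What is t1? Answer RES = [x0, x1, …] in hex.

RES = [0xf2, 0xb6, 0x37, 0x42, 0xf5, 0x2d, 0xf4, 0xf2]

  t0: 95 f4 37 f5 42 2d b6 f2
  t1: f2 b6 37 42 f5 2d f4 f2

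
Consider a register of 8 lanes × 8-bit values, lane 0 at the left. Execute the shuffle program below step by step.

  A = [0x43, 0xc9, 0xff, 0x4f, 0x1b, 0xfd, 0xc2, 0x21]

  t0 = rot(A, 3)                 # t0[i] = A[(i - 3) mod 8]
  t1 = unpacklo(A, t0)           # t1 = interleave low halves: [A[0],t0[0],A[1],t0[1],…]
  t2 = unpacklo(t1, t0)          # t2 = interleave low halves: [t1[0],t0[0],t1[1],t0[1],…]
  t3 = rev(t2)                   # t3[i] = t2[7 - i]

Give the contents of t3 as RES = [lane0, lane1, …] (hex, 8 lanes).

→ t0 |fd|c2|21|43|c9|ff|4f|1b|
→ t1 |43|fd|c9|c2|ff|21|4f|43|
→ t2 |43|fd|fd|c2|c9|21|c2|43|
→ t3 |43|c2|21|c9|c2|fd|fd|43|

RES = [0x43, 0xc2, 0x21, 0xc9, 0xc2, 0xfd, 0xfd, 0x43]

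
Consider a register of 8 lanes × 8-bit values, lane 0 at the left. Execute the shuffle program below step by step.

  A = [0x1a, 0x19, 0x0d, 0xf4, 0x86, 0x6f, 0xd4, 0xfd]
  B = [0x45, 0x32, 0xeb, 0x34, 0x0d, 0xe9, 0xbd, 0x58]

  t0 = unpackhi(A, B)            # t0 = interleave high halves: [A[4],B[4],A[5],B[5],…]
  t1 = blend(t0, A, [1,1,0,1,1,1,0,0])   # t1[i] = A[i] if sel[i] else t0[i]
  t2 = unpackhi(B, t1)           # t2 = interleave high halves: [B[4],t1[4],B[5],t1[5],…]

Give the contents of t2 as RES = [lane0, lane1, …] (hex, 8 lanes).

RES = [ 0x0d  0x86  0xe9  0x6f  0xbd  0xfd  0x58  0x58 ]

→ t0 |86|0d|6f|e9|d4|bd|fd|58|
→ t1 |1a|19|6f|f4|86|6f|fd|58|
→ t2 |0d|86|e9|6f|bd|fd|58|58|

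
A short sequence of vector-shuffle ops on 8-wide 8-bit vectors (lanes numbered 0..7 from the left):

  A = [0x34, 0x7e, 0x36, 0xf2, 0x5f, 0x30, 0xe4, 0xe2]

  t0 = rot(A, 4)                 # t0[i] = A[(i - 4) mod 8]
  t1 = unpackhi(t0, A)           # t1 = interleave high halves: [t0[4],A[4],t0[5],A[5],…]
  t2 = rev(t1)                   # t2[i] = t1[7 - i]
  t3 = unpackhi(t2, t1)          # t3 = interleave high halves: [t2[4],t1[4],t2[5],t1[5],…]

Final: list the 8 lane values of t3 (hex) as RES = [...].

t0 = [0x5f, 0x30, 0xe4, 0xe2, 0x34, 0x7e, 0x36, 0xf2]
t1 = [0x34, 0x5f, 0x7e, 0x30, 0x36, 0xe4, 0xf2, 0xe2]
t2 = [0xe2, 0xf2, 0xe4, 0x36, 0x30, 0x7e, 0x5f, 0x34]
t3 = [0x30, 0x36, 0x7e, 0xe4, 0x5f, 0xf2, 0x34, 0xe2]

RES = [0x30, 0x36, 0x7e, 0xe4, 0x5f, 0xf2, 0x34, 0xe2]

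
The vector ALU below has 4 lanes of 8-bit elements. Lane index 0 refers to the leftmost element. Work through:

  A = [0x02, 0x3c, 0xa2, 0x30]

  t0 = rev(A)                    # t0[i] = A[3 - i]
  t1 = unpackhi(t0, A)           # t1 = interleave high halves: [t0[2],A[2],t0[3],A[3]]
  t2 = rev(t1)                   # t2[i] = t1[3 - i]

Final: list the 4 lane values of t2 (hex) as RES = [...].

t0 = [0x30, 0xa2, 0x3c, 0x02]
t1 = [0x3c, 0xa2, 0x02, 0x30]
t2 = [0x30, 0x02, 0xa2, 0x3c]

RES = [ 0x30  0x02  0xa2  0x3c ]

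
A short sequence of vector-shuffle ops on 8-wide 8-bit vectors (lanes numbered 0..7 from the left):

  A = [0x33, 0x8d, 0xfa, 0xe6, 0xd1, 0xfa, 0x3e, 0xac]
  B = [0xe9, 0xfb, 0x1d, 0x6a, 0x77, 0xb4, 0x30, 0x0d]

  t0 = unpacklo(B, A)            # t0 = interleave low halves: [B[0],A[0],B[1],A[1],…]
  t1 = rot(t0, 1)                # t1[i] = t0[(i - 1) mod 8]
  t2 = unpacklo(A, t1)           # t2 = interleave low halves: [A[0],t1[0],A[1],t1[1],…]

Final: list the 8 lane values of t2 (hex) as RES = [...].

  t0: e9 33 fb 8d 1d fa 6a e6
  t1: e6 e9 33 fb 8d 1d fa 6a
  t2: 33 e6 8d e9 fa 33 e6 fb

RES = [0x33, 0xe6, 0x8d, 0xe9, 0xfa, 0x33, 0xe6, 0xfb]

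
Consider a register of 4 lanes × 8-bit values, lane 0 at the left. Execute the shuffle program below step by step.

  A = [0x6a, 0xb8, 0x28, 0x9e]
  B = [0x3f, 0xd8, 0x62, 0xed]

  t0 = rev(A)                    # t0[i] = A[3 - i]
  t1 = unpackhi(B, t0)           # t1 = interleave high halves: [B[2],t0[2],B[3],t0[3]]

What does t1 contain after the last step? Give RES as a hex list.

t0 = [0x9e, 0x28, 0xb8, 0x6a]
t1 = [0x62, 0xb8, 0xed, 0x6a]

RES = [ 0x62  0xb8  0xed  0x6a ]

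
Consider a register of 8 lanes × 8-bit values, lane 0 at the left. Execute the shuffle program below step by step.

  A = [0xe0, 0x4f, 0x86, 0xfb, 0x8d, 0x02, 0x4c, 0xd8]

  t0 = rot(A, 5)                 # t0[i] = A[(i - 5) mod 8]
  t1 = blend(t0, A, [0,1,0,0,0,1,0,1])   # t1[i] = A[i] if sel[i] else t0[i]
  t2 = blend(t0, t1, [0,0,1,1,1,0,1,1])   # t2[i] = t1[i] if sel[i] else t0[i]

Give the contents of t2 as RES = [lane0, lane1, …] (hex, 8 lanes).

t0 = [0xfb, 0x8d, 0x02, 0x4c, 0xd8, 0xe0, 0x4f, 0x86]
t1 = [0xfb, 0x4f, 0x02, 0x4c, 0xd8, 0x02, 0x4f, 0xd8]
t2 = [0xfb, 0x8d, 0x02, 0x4c, 0xd8, 0xe0, 0x4f, 0xd8]

RES = [ 0xfb  0x8d  0x02  0x4c  0xd8  0xe0  0x4f  0xd8 ]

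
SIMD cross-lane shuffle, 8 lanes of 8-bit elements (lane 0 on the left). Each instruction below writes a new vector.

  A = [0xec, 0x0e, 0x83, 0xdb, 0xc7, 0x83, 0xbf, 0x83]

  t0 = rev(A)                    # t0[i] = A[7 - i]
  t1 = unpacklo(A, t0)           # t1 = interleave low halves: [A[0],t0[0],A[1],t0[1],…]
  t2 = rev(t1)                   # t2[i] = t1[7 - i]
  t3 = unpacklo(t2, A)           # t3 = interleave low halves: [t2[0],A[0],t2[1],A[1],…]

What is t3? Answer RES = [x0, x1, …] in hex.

  t0: 83 bf 83 c7 db 83 0e ec
  t1: ec 83 0e bf 83 83 db c7
  t2: c7 db 83 83 bf 0e 83 ec
  t3: c7 ec db 0e 83 83 83 db

RES = [0xc7, 0xec, 0xdb, 0x0e, 0x83, 0x83, 0x83, 0xdb]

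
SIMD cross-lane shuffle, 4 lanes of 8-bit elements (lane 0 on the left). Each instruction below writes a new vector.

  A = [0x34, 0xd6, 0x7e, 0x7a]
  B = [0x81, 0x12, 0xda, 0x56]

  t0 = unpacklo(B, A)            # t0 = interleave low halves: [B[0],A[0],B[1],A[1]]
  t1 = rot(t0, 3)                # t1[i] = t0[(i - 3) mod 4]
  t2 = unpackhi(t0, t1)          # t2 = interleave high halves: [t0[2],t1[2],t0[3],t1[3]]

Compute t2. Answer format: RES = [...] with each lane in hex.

→ t0 |81|34|12|d6|
→ t1 |34|12|d6|81|
→ t2 |12|d6|d6|81|

RES = [0x12, 0xd6, 0xd6, 0x81]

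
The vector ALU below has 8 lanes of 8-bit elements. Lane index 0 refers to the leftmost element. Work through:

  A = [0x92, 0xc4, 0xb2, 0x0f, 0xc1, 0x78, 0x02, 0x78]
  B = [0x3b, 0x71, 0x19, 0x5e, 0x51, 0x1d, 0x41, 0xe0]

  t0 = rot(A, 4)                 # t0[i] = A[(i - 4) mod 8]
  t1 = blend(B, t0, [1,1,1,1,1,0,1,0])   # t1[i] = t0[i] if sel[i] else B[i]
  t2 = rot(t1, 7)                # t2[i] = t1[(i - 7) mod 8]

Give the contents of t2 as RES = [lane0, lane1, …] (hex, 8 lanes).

  t0: c1 78 02 78 92 c4 b2 0f
  t1: c1 78 02 78 92 1d b2 e0
  t2: 78 02 78 92 1d b2 e0 c1

RES = [0x78, 0x02, 0x78, 0x92, 0x1d, 0xb2, 0xe0, 0xc1]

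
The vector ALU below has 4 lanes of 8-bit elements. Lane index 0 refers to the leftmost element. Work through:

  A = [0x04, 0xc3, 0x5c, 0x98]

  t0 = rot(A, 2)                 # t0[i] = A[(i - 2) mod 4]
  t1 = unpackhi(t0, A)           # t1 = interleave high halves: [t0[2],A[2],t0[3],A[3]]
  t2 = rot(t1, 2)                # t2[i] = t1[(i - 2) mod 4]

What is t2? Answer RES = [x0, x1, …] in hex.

→ t0 |5c|98|04|c3|
→ t1 |04|5c|c3|98|
→ t2 |c3|98|04|5c|

RES = [ 0xc3  0x98  0x04  0x5c ]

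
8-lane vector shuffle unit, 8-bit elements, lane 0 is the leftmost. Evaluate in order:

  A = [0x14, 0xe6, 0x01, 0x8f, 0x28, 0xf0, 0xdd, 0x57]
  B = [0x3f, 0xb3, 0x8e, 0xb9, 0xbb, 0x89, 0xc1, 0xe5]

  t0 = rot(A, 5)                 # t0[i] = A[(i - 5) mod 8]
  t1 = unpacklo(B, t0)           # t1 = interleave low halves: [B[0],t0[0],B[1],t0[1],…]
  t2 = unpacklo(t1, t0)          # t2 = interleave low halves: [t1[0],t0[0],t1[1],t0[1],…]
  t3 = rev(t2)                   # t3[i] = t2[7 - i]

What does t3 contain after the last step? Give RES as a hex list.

  t0: 8f 28 f0 dd 57 14 e6 01
  t1: 3f 8f b3 28 8e f0 b9 dd
  t2: 3f 8f 8f 28 b3 f0 28 dd
  t3: dd 28 f0 b3 28 8f 8f 3f

RES = [0xdd, 0x28, 0xf0, 0xb3, 0x28, 0x8f, 0x8f, 0x3f]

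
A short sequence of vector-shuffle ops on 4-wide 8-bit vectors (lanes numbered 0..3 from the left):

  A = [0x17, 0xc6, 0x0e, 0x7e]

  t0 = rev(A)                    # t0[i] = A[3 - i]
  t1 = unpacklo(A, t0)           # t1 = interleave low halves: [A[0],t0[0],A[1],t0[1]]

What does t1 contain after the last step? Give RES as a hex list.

RES = [0x17, 0x7e, 0xc6, 0x0e]

  t0: 7e 0e c6 17
  t1: 17 7e c6 0e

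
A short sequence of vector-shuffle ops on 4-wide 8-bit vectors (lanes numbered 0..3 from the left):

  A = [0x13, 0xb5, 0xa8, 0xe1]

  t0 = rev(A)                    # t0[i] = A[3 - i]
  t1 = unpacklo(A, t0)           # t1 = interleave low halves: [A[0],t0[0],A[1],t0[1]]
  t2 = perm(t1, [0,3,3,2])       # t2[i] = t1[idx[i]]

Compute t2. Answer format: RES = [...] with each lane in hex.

RES = [ 0x13  0xa8  0xa8  0xb5 ]

t0 = [0xe1, 0xa8, 0xb5, 0x13]
t1 = [0x13, 0xe1, 0xb5, 0xa8]
t2 = [0x13, 0xa8, 0xa8, 0xb5]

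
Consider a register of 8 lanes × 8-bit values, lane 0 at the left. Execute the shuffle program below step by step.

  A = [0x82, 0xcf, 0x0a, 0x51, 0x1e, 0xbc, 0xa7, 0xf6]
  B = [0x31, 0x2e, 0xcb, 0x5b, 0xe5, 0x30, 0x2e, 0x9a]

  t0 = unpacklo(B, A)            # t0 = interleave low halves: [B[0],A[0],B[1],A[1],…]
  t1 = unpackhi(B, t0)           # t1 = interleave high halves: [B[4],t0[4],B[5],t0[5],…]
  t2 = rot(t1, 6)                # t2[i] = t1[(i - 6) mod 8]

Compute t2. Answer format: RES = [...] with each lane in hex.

→ t0 |31|82|2e|cf|cb|0a|5b|51|
→ t1 |e5|cb|30|0a|2e|5b|9a|51|
→ t2 |30|0a|2e|5b|9a|51|e5|cb|

RES = [0x30, 0x0a, 0x2e, 0x5b, 0x9a, 0x51, 0xe5, 0xcb]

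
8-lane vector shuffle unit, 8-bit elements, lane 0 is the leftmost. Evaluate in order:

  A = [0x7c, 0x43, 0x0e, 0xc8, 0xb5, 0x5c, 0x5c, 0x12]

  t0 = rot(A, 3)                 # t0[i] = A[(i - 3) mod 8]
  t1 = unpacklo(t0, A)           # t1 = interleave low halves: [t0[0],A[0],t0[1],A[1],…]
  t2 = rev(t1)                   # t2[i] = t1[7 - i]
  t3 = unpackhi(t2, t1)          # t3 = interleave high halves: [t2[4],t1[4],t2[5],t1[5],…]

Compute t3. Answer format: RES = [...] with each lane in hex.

RES = [0x43, 0x12, 0x5c, 0x0e, 0x7c, 0x7c, 0x5c, 0xc8]

t0 = [0x5c, 0x5c, 0x12, 0x7c, 0x43, 0x0e, 0xc8, 0xb5]
t1 = [0x5c, 0x7c, 0x5c, 0x43, 0x12, 0x0e, 0x7c, 0xc8]
t2 = [0xc8, 0x7c, 0x0e, 0x12, 0x43, 0x5c, 0x7c, 0x5c]
t3 = [0x43, 0x12, 0x5c, 0x0e, 0x7c, 0x7c, 0x5c, 0xc8]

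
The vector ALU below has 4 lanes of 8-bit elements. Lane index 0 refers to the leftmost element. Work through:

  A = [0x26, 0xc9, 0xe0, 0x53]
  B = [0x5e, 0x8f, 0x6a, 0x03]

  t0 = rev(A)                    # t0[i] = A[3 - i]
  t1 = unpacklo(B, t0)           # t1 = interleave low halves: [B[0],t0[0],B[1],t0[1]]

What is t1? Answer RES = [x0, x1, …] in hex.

t0 = [0x53, 0xe0, 0xc9, 0x26]
t1 = [0x5e, 0x53, 0x8f, 0xe0]

RES = [0x5e, 0x53, 0x8f, 0xe0]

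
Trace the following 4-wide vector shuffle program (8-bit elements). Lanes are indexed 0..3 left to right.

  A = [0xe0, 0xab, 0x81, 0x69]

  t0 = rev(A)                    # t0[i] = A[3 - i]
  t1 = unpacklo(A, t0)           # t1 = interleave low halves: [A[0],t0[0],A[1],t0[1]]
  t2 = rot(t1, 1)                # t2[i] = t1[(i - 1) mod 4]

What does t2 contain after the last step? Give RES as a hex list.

RES = [0x81, 0xe0, 0x69, 0xab]

t0 = [0x69, 0x81, 0xab, 0xe0]
t1 = [0xe0, 0x69, 0xab, 0x81]
t2 = [0x81, 0xe0, 0x69, 0xab]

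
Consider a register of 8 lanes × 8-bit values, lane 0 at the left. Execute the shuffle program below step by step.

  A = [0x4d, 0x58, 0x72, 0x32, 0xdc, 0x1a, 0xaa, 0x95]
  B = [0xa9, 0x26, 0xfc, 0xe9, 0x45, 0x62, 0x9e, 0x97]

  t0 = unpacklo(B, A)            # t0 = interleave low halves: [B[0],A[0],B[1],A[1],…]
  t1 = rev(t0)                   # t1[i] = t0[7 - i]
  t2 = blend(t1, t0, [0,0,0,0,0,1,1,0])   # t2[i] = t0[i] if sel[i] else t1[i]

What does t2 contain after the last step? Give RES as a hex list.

→ t0 |a9|4d|26|58|fc|72|e9|32|
→ t1 |32|e9|72|fc|58|26|4d|a9|
→ t2 |32|e9|72|fc|58|72|e9|a9|

RES = [ 0x32  0xe9  0x72  0xfc  0x58  0x72  0xe9  0xa9 ]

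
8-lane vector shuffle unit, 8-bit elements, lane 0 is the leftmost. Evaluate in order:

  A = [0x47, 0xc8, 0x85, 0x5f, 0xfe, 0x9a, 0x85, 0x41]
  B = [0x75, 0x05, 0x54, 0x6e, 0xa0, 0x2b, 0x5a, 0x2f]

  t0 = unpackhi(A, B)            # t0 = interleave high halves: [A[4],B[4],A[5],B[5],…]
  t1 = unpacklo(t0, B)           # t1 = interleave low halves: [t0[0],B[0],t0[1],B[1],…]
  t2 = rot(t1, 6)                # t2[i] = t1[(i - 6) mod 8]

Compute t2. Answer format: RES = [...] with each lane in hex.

t0 = [0xfe, 0xa0, 0x9a, 0x2b, 0x85, 0x5a, 0x41, 0x2f]
t1 = [0xfe, 0x75, 0xa0, 0x05, 0x9a, 0x54, 0x2b, 0x6e]
t2 = [0xa0, 0x05, 0x9a, 0x54, 0x2b, 0x6e, 0xfe, 0x75]

RES = [0xa0, 0x05, 0x9a, 0x54, 0x2b, 0x6e, 0xfe, 0x75]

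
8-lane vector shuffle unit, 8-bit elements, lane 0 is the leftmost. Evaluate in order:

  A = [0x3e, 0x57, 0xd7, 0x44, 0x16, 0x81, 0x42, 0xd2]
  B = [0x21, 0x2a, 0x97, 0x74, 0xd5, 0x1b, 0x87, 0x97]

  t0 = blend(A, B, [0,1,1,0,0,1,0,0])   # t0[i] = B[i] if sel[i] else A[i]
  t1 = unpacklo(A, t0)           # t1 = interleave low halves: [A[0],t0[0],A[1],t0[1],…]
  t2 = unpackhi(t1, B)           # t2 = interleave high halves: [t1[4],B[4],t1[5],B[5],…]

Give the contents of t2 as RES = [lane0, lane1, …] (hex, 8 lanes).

RES = [ 0xd7  0xd5  0x97  0x1b  0x44  0x87  0x44  0x97 ]

t0 = [0x3e, 0x2a, 0x97, 0x44, 0x16, 0x1b, 0x42, 0xd2]
t1 = [0x3e, 0x3e, 0x57, 0x2a, 0xd7, 0x97, 0x44, 0x44]
t2 = [0xd7, 0xd5, 0x97, 0x1b, 0x44, 0x87, 0x44, 0x97]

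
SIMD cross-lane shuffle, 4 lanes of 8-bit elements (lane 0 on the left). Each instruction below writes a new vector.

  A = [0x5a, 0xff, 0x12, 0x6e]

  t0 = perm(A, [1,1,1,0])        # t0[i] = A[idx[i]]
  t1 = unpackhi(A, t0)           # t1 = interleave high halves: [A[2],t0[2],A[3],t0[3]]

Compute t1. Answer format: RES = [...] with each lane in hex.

t0 = [0xff, 0xff, 0xff, 0x5a]
t1 = [0x12, 0xff, 0x6e, 0x5a]

RES = [ 0x12  0xff  0x6e  0x5a ]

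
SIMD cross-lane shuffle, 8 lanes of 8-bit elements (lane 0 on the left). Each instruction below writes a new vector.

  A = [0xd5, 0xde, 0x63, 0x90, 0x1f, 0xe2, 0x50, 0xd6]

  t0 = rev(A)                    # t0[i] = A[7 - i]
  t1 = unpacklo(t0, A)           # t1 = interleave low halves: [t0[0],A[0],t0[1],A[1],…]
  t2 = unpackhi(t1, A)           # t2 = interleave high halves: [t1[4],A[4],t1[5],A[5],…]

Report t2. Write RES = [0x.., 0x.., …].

RES = [0xe2, 0x1f, 0x63, 0xe2, 0x1f, 0x50, 0x90, 0xd6]

t0 = [0xd6, 0x50, 0xe2, 0x1f, 0x90, 0x63, 0xde, 0xd5]
t1 = [0xd6, 0xd5, 0x50, 0xde, 0xe2, 0x63, 0x1f, 0x90]
t2 = [0xe2, 0x1f, 0x63, 0xe2, 0x1f, 0x50, 0x90, 0xd6]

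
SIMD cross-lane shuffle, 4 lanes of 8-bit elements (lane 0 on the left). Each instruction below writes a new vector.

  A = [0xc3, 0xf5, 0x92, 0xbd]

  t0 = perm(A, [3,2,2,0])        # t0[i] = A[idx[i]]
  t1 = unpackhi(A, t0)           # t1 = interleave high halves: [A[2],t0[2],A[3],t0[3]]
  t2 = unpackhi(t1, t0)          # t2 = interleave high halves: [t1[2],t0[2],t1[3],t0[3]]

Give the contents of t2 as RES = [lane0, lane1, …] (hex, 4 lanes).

→ t0 |bd|92|92|c3|
→ t1 |92|92|bd|c3|
→ t2 |bd|92|c3|c3|

RES = [0xbd, 0x92, 0xc3, 0xc3]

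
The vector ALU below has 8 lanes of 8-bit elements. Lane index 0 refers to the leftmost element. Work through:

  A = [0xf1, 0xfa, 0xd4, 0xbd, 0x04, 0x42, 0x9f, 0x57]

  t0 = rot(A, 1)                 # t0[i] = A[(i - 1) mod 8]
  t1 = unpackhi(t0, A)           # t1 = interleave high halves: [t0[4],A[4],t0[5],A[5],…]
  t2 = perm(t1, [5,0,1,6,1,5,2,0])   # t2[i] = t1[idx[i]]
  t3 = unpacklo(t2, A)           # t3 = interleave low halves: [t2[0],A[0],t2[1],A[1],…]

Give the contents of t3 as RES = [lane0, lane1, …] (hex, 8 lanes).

RES = [ 0x9f  0xf1  0xbd  0xfa  0x04  0xd4  0x9f  0xbd ]

t0 = [0x57, 0xf1, 0xfa, 0xd4, 0xbd, 0x04, 0x42, 0x9f]
t1 = [0xbd, 0x04, 0x04, 0x42, 0x42, 0x9f, 0x9f, 0x57]
t2 = [0x9f, 0xbd, 0x04, 0x9f, 0x04, 0x9f, 0x04, 0xbd]
t3 = [0x9f, 0xf1, 0xbd, 0xfa, 0x04, 0xd4, 0x9f, 0xbd]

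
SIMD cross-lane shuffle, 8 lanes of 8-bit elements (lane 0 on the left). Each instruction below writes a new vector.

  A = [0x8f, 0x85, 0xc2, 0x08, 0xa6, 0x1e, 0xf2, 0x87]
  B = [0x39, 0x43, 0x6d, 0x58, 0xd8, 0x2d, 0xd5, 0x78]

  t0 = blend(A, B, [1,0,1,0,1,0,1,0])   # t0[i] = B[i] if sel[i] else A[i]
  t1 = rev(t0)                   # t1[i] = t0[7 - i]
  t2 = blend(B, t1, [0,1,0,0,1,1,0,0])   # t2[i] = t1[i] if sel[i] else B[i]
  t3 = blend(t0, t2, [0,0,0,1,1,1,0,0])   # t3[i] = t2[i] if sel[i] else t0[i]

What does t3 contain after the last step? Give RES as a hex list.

RES = [ 0x39  0x85  0x6d  0x58  0x08  0x6d  0xd5  0x87 ]

→ t0 |39|85|6d|08|d8|1e|d5|87|
→ t1 |87|d5|1e|d8|08|6d|85|39|
→ t2 |39|d5|6d|58|08|6d|d5|78|
→ t3 |39|85|6d|58|08|6d|d5|87|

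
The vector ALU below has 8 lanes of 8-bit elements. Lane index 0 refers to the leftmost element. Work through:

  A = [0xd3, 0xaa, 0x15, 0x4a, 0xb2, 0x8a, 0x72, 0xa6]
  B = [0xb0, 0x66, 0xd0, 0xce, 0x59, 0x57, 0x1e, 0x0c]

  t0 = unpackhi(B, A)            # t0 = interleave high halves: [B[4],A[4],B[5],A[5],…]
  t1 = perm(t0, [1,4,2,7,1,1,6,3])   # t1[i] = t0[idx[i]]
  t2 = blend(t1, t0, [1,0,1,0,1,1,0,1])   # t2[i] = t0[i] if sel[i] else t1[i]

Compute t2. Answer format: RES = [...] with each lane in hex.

  t0: 59 b2 57 8a 1e 72 0c a6
  t1: b2 1e 57 a6 b2 b2 0c 8a
  t2: 59 1e 57 a6 1e 72 0c a6

RES = [ 0x59  0x1e  0x57  0xa6  0x1e  0x72  0x0c  0xa6 ]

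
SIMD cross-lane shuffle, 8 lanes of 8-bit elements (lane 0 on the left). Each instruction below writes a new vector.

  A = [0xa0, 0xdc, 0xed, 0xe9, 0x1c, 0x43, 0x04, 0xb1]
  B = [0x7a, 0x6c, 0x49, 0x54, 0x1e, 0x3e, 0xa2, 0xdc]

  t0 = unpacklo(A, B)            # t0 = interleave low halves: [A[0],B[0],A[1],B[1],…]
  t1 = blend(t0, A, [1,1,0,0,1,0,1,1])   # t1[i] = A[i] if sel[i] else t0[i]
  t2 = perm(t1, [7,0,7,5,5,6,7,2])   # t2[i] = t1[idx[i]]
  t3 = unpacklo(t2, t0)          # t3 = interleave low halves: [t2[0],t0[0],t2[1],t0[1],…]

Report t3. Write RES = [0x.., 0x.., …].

t0 = [0xa0, 0x7a, 0xdc, 0x6c, 0xed, 0x49, 0xe9, 0x54]
t1 = [0xa0, 0xdc, 0xdc, 0x6c, 0x1c, 0x49, 0x04, 0xb1]
t2 = [0xb1, 0xa0, 0xb1, 0x49, 0x49, 0x04, 0xb1, 0xdc]
t3 = [0xb1, 0xa0, 0xa0, 0x7a, 0xb1, 0xdc, 0x49, 0x6c]

RES = [ 0xb1  0xa0  0xa0  0x7a  0xb1  0xdc  0x49  0x6c ]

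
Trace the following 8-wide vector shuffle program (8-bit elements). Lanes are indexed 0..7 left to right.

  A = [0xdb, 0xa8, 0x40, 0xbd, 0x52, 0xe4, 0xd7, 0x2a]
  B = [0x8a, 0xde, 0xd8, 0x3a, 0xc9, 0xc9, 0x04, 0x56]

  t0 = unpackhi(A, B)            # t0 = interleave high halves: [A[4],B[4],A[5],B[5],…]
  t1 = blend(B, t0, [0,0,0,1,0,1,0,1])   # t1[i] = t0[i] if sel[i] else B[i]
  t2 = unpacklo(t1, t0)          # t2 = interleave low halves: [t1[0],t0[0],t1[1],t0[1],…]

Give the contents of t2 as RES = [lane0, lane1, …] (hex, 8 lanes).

RES = [0x8a, 0x52, 0xde, 0xc9, 0xd8, 0xe4, 0xc9, 0xc9]

  t0: 52 c9 e4 c9 d7 04 2a 56
  t1: 8a de d8 c9 c9 04 04 56
  t2: 8a 52 de c9 d8 e4 c9 c9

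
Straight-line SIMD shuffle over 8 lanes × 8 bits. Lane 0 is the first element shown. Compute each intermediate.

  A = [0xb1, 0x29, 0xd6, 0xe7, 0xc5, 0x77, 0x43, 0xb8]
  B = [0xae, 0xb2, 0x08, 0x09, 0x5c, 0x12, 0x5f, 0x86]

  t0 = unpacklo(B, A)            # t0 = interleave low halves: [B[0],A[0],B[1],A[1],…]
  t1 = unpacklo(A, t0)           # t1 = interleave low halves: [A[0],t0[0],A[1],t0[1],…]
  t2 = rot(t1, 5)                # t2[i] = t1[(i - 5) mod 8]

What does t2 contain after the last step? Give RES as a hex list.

RES = [0xb1, 0xd6, 0xb2, 0xe7, 0x29, 0xb1, 0xae, 0x29]

t0 = [0xae, 0xb1, 0xb2, 0x29, 0x08, 0xd6, 0x09, 0xe7]
t1 = [0xb1, 0xae, 0x29, 0xb1, 0xd6, 0xb2, 0xe7, 0x29]
t2 = [0xb1, 0xd6, 0xb2, 0xe7, 0x29, 0xb1, 0xae, 0x29]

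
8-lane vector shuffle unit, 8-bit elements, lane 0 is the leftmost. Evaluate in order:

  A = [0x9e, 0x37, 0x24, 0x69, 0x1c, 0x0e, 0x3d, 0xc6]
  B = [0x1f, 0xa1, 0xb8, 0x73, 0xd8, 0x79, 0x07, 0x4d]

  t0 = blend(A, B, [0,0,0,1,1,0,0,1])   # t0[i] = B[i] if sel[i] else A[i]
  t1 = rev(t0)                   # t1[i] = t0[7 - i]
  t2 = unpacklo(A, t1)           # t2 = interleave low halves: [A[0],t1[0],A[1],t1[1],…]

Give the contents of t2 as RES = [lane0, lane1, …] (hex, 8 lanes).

→ t0 |9e|37|24|73|d8|0e|3d|4d|
→ t1 |4d|3d|0e|d8|73|24|37|9e|
→ t2 |9e|4d|37|3d|24|0e|69|d8|

RES = [ 0x9e  0x4d  0x37  0x3d  0x24  0x0e  0x69  0xd8 ]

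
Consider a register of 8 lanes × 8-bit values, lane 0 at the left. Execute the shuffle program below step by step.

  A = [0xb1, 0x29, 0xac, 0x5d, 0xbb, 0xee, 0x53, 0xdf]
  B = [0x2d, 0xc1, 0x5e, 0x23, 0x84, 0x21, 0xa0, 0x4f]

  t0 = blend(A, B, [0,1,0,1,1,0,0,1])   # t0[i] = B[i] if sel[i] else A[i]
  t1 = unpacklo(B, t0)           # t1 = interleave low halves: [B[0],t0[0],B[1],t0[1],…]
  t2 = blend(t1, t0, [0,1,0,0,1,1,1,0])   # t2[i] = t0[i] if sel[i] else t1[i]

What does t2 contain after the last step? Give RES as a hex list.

RES = [ 0x2d  0xc1  0xc1  0xc1  0x84  0xee  0x53  0x23 ]

t0 = [0xb1, 0xc1, 0xac, 0x23, 0x84, 0xee, 0x53, 0x4f]
t1 = [0x2d, 0xb1, 0xc1, 0xc1, 0x5e, 0xac, 0x23, 0x23]
t2 = [0x2d, 0xc1, 0xc1, 0xc1, 0x84, 0xee, 0x53, 0x23]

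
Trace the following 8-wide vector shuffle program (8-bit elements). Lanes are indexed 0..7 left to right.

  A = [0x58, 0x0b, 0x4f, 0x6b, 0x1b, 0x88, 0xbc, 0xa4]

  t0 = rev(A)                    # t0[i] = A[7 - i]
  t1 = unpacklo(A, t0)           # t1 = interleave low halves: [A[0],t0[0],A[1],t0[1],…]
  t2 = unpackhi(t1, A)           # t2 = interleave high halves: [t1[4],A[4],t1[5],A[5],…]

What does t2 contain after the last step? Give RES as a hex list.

RES = [ 0x4f  0x1b  0x88  0x88  0x6b  0xbc  0x1b  0xa4 ]

  t0: a4 bc 88 1b 6b 4f 0b 58
  t1: 58 a4 0b bc 4f 88 6b 1b
  t2: 4f 1b 88 88 6b bc 1b a4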